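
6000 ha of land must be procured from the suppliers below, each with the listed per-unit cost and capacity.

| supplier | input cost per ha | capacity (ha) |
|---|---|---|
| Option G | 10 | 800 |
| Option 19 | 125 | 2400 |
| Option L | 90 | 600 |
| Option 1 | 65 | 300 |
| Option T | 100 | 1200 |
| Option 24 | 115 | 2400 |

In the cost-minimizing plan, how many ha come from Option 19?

700

Use suppliers in increasing cost order.
Option G at 10: take all 800 ha ; 5200 still needed.
Option 1 at 65: take all 300 ha ; 4900 still needed.
Option L at 90: take all 600 ha ; 4300 still needed.
Option T at 100: take all 1200 ha ; 3100 still needed.
Take 2400 from Option 24 at 115 ; need 700 more.
Option 19 at 125: take 700 of its 2400 ; requirement met.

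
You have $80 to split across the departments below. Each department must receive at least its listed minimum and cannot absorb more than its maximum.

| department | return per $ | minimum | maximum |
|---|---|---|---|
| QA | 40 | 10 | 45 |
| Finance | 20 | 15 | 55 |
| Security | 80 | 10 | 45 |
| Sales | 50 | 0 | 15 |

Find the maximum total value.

4800

Meeting every minimum uses 10+15+10+0 = 35 $, leaving 45.
Highest return per $ first: Security 80 > Sales 50 > QA 40 > Finance 20.
Security takes 35 more to reach its cap of 45 ; 10 left.
Sales has room for 15 more but only 10 remain, so it gets 10.
Total = 40×10 + 20×15 + 80×45 + 50×10 = 4800.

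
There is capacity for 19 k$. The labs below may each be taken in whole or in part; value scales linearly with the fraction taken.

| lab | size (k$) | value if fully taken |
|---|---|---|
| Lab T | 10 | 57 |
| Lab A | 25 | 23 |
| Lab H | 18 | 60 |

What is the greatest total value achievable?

Rank by value-to-size ratio: Lab T 57/10≈5.7, Lab H 60/18≈3.33, Lab A 23/25≈0.92.
Lab T: take in full, 10 k$ for value 57 ; 9 left.
Only 9 k$ remain; take 9/18 of Lab H for value 60×9/18 = 30.
Total value = 87.

87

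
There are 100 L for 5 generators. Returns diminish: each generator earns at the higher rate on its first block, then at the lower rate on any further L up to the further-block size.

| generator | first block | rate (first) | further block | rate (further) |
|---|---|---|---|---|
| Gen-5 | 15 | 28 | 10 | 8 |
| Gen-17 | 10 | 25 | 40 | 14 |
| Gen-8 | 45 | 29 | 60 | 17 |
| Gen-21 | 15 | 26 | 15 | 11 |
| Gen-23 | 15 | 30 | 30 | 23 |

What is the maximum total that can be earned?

Order all 10 blocks by rate: Gen-23/first 30 > Gen-8/first 29 > Gen-5/first 28 > Gen-21/first 26 > Gen-17/first 25 > Gen-23/second 23 > Gen-8/second 17 > Gen-17/second 14 > Gen-21/second 11 > Gen-5/second 8.
Fill Gen-23 first block (15 at 30) — 85 left.
Gen-8/first (29): +45 — 40 left.
Gen-5 first at 28: fill all 15 — 25 left.
Gen-21 first at 26: fill all 15 — 10 left.
Fill Gen-17 first block (10 at 25) — 0 left.
Total = 30×15 + 29×45 + 28×15 + 26×15 + 25×10 = 2815.

2815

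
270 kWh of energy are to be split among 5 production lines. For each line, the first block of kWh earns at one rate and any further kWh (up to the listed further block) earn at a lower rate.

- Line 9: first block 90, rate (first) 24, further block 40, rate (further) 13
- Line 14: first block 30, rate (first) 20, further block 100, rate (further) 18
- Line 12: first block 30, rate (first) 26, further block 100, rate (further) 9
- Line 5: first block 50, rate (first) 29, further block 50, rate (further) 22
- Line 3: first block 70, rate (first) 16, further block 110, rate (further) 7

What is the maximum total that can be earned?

6450

Treat each block as its own option and order by rate: Line 5/first 29 > Line 12/first 26 > Line 9/first 24 > Line 5/second 22 > Line 14/first 20 > Line 14/second 18 > Line 3/first 16 > Line 9/second 13 > Line 12/second 9 > Line 3/second 7.
Fill Line 5 first block (50 at 29) ; 220 left.
Line 12/first (26): +30 ; 190 left.
Line 9/first (24): +90 ; 100 left.
Fill Line 5 second block (50 at 22) ; 50 left.
Fill Line 14 first block (30 at 20) ; 20 left.
Line 14 second at 18: only 20 left, fill 20.
Total = 29×50 + 26×30 + 24×90 + 22×50 + 20×30 + 18×20 = 6450.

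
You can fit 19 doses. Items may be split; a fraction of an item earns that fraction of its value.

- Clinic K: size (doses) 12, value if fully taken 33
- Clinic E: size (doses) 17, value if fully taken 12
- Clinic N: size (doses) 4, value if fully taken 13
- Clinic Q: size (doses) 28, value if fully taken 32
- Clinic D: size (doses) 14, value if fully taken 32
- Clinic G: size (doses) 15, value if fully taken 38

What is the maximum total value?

Best value per unit of size first: Clinic N 13/4≈3.25, Clinic K 33/12≈2.75, Clinic G 38/15≈2.53, Clinic D 32/14≈2.29, Clinic Q 32/28≈1.14, Clinic E 12/17≈0.706.
All 4 doses of Clinic N fit (value 13) — 15 remain.
All 12 doses of Clinic K fit (value 33) — 3 remain.
Only 3 doses remain; take 3/15 of Clinic G for value 38×3/15 = 7.6.
Total value = 53.6.

53.6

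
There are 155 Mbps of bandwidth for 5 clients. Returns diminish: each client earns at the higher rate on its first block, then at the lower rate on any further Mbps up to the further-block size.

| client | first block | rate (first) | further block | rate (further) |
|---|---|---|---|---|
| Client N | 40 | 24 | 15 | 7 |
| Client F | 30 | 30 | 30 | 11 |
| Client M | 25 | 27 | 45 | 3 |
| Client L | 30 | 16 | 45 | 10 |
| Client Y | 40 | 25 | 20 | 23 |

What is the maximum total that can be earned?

3995

Treat each block as its own option and order by rate: Client F/tier1 30 > Client M/tier1 27 > Client Y/tier1 25 > Client N/tier1 24 > Client Y/tier2 23 > Client L/tier1 16 > Client F/tier2 11 > Client L/tier2 10 > Client N/tier2 7 > Client M/tier2 3.
Fill Client F tier1 block (30 at 30) → 125 left.
Client M tier1 at 27: fill all 25 → 100 left.
Client Y/tier1 (25): +40 → 60 left.
Client N tier1 at 24: fill all 40 → 20 left.
Client Y tier2 at 23: fill all 20 → 0 left.
Total = 30×30 + 27×25 + 25×40 + 24×40 + 23×20 = 3995.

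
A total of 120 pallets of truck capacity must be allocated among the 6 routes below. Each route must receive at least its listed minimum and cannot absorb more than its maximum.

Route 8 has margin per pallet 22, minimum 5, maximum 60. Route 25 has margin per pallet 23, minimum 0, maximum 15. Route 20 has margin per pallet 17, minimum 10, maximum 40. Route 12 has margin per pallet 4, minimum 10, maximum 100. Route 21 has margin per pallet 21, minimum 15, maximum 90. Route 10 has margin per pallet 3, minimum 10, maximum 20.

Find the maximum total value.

2220

Meeting every minimum uses 5+0+10+10+15+10 = 50 pallets, leaving 70.
Rank by margin per pallet: Route 25 23 > Route 8 22 > Route 21 21 > Route 20 17 > Route 12 4 > Route 10 3.
Give Route 25 15 more to hit its cap of 15 ; 55 left.
Route 8 takes 55 more to reach its cap of 60 ; 0 left.
Total = 22×60 + 23×15 + 17×10 + 4×10 + 21×15 + 3×10 = 2220.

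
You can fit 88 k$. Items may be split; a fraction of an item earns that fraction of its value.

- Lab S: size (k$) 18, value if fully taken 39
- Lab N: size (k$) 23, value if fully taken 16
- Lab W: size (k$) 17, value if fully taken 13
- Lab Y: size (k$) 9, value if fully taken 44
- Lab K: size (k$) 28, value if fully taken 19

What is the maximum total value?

Best value per unit of size first: Lab Y 44/9≈4.89, Lab S 39/18≈2.17, Lab W 13/17≈0.765, Lab N 16/23≈0.696, Lab K 19/28≈0.679.
Take all of Lab Y (9 k$, value 44) — 79 k$ left.
Lab S: take in full, 18 k$ for value 39 — 61 left.
Lab W: take in full, 17 k$ for value 13 — 44 left.
Lab N: take in full, 23 k$ for value 16 — 21 left.
Fill the last 21 k$ with part of Lab K: 21/28 of it earns 14.25.
Total value = 126.25.

126.25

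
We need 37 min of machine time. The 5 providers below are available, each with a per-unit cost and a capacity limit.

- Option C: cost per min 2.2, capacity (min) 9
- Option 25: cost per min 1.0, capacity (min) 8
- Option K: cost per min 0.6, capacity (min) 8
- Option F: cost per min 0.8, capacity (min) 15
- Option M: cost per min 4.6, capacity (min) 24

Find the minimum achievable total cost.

38

Cheapest first:
Option K (0.6): use full 8 — 29 min to go.
Option F at 0.8: take all 15 min — 14 still needed.
Take 8 from Option 25 at 1.0 — need 6 more.
Option C at 2.2: take 6 of its 9 — requirement met.
Option M: unused.
Cost = 8×0.6 + 15×0.8 + 8×1.0 + 6×2.2 = 38.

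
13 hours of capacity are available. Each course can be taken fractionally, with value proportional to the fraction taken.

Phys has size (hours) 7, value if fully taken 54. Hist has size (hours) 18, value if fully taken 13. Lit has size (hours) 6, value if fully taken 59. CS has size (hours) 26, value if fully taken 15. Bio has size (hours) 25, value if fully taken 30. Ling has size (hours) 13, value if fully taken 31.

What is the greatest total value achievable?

113

Sort by value density: Lit 59/6≈9.83, Phys 54/7≈7.71, Ling 31/13≈2.38, Bio 30/25≈1.2, Hist 13/18≈0.722, CS 15/26≈0.577.
Take all of Lit (6 hours, value 59) — 7 hours left.
All 7 hours of Phys fit (value 54) — 0 remain.
Total value = 113.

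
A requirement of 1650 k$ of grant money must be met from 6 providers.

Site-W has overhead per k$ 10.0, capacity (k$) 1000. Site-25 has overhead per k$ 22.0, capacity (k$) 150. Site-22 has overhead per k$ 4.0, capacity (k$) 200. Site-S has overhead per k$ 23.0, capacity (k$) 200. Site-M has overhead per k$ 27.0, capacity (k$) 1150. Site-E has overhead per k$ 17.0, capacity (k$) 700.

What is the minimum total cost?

Use providers in increasing cost order.
Site-22 (4.0): use full 200 → 1450 k$ to go.
Take 1000 from Site-W at 10.0 → need 450 more.
Take 450 from Site-E at 17.0 to finish.
Site-25, Site-S, Site-M: unused.
Cost = 200×4.0 + 1000×10.0 + 450×17.0 = 18450.

18450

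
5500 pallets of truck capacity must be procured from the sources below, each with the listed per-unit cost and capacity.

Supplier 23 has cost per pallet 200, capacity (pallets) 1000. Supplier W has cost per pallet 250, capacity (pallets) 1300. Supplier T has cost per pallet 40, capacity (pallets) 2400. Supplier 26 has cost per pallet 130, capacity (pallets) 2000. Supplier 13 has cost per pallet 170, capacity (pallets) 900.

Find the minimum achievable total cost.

Fill from the cheapest source first.
Supplier T at 40: take all 2400 pallets → 3100 still needed.
Take 2000 from Supplier 26 at 130 → need 1100 more.
Supplier 13 at 170: take all 900 pallets → 200 still needed.
Supplier 23 at 200: take 200 of its 1000 → requirement met.
Supplier W: unused.
Cost = 2400×40 + 2000×130 + 900×170 + 200×200 = 549000.

549000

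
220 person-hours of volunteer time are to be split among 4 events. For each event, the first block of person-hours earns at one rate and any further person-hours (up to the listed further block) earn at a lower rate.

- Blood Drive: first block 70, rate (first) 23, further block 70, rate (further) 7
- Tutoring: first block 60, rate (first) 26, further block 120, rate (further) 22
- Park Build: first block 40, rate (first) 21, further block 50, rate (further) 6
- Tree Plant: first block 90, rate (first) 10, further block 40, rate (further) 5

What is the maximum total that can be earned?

5150

Rank every tier by rate: Tutoring/first 26 > Blood Drive/first 23 > Tutoring/second 22 > Park Build/first 21 > Tree Plant/first 10 > Blood Drive/second 7 > Park Build/second 6 > Tree Plant/second 5.
Tutoring first at 26: fill all 60 → 160 left.
Fill Blood Drive first block (70 at 23) → 90 left.
90 remain; put them into Tutoring second at 22.
Total = 26×60 + 23×70 + 22×90 = 5150.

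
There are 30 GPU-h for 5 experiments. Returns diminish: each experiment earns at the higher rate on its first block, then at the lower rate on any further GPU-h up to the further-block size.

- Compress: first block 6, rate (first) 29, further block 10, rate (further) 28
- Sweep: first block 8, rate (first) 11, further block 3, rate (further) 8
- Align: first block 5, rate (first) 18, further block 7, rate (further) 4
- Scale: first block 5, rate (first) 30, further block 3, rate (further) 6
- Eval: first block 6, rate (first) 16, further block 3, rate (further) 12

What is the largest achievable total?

758

Order all 10 blocks by rate: Scale/tier1 30 > Compress/tier1 29 > Compress/tier2 28 > Align/tier1 18 > Eval/tier1 16 > Eval/tier2 12 > Sweep/tier1 11 > Sweep/tier2 8 > Scale/tier2 6 > Align/tier2 4.
Fill Scale tier1 block (5 at 30) ; 25 left.
Compress/tier1 (29): +6 ; 19 left.
Fill Compress tier2 block (10 at 28) ; 9 left.
Align/tier1 (18): +5 ; 4 left.
Eval tier1 at 16: only 4 left, fill 4.
Total = 30×5 + 29×6 + 28×10 + 18×5 + 16×4 = 758.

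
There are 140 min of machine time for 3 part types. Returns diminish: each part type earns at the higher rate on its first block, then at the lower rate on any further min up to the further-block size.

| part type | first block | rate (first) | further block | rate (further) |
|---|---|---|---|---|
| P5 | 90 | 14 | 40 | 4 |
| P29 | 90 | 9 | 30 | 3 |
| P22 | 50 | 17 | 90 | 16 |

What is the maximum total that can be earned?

Order all 6 blocks by rate: P22/tier1 17 > P22/tier2 16 > P5/tier1 14 > P29/tier1 9 > P5/tier2 4 > P29/tier2 3.
Fill P22 tier1 block (50 at 17) ; 90 left.
Fill P22 tier2 block (90 at 16) ; 0 left.
Total = 17×50 + 16×90 = 2290.

2290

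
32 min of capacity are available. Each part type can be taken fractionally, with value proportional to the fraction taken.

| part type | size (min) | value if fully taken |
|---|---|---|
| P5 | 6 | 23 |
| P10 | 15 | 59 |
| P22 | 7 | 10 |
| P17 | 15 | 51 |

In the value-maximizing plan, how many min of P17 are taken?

11

Sort by value density: P10 59/15≈3.93, P5 23/6≈3.83, P17 51/15≈3.4, P22 10/7≈1.43.
P10: take in full, 15 min for value 59 ; 17 left.
P5: take in full, 6 min for value 23 ; 11 left.
11 min left: a 11/15 share of P17 gives 51×11/15 = 37.4.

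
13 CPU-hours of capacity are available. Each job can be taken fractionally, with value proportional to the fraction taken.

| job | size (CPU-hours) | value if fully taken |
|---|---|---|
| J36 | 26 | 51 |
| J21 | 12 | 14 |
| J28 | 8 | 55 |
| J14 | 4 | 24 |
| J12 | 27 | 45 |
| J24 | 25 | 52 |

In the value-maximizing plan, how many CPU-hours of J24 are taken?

1

Rank by value-to-size ratio: J28 55/8≈6.88, J14 24/4≈6, J24 52/25≈2.08, J36 51/26≈1.96, J12 45/27≈1.67, J21 14/12≈1.17.
J28: take in full, 8 CPU-hours for value 55 — 5 left.
All 4 CPU-hours of J14 fit (value 24) — 1 remain.
Only 1 CPU-hours remain; take 1/25 of J24 for value 52×1/25 = 2.08.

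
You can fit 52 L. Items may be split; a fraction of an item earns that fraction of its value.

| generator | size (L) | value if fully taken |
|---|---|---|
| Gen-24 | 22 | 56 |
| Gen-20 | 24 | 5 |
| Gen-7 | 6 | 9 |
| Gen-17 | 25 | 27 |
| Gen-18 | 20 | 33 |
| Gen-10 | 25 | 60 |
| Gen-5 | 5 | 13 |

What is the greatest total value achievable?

129

Best value per unit of size first: Gen-5 13/5≈2.6, Gen-24 56/22≈2.55, Gen-10 60/25≈2.4, Gen-18 33/20≈1.65, Gen-7 9/6≈1.5, Gen-17 27/25≈1.08, Gen-20 5/24≈0.208.
All 5 L of Gen-5 fit (value 13) — 47 remain.
Take all of Gen-24 (22 L, value 56) — 25 L left.
Gen-10: take in full, 25 L for value 60 — 0 left.
Total value = 129.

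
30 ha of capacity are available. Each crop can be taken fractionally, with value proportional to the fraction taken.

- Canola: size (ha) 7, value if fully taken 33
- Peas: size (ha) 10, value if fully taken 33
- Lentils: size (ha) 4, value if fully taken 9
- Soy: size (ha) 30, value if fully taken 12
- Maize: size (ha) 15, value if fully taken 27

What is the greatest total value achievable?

Best value per unit of size first: Canola 33/7≈4.71, Peas 33/10≈3.3, Lentils 9/4≈2.25, Maize 27/15≈1.8, Soy 12/30≈0.4.
Take all of Canola (7 ha, value 33) ; 23 ha left.
All 10 ha of Peas fit (value 33) ; 13 remain.
All 4 ha of Lentils fit (value 9) ; 9 remain.
Only 9 ha remain; take 9/15 of Maize for value 27×9/15 = 16.2.
Total value = 91.2.

91.2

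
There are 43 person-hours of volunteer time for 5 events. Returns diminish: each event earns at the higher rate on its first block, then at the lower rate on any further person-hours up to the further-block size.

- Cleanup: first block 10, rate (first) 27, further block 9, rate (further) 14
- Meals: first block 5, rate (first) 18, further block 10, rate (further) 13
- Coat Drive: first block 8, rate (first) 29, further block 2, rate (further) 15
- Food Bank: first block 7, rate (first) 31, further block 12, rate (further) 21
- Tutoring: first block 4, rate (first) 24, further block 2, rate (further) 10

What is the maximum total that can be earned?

1103

Order all 10 blocks by rate: Food Bank/first 31 > Coat Drive/first 29 > Cleanup/first 27 > Tutoring/first 24 > Food Bank/second 21 > Meals/first 18 > Coat Drive/second 15 > Cleanup/second 14 > Meals/second 13 > Tutoring/second 10.
Fill Food Bank first block (7 at 31) → 36 left.
Coat Drive first at 29: fill all 8 → 28 left.
Cleanup/first (27): +10 → 18 left.
Tutoring first at 24: fill all 4 → 14 left.
Food Bank/second (21): +12 → 2 left.
Meals/first: +2 of 5 at 18; pool empty.
Total = 31×7 + 29×8 + 27×10 + 24×4 + 21×12 + 18×2 = 1103.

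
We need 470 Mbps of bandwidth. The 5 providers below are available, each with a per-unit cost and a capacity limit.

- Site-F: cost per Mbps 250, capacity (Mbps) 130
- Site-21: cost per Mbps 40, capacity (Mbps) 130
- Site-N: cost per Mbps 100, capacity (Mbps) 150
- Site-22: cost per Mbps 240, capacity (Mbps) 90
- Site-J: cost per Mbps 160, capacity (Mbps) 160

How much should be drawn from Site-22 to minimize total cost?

30

Cheapest first:
Site-21 (40): use full 130 — 340 Mbps to go.
Take 150 from Site-N at 100 — need 190 more.
Take 160 from Site-J at 160 — need 30 more.
Take 30 from Site-22 at 240 to finish.
Site-F: unused.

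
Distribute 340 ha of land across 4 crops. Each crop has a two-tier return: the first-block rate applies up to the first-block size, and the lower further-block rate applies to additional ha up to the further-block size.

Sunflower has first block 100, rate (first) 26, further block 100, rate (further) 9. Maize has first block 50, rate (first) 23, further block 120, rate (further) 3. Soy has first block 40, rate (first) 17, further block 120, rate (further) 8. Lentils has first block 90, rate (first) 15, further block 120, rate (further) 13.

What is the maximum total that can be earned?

Rank every tier by rate: Sunflower/T1 26 > Maize/T1 23 > Soy/T1 17 > Lentils/T1 15 > Lentils/T2 13 > Sunflower/T2 9 > Soy/T2 8 > Maize/T2 3.
Sunflower/T1 (26): +100 ; 240 left.
Maize/T1 (23): +50 ; 190 left.
Soy/T1 (17): +40 ; 150 left.
Lentils T1 at 15: fill all 90 ; 60 left.
Lentils T2 at 13: only 60 left, fill 60.
Total = 26×100 + 23×50 + 17×40 + 15×90 + 13×60 = 6560.

6560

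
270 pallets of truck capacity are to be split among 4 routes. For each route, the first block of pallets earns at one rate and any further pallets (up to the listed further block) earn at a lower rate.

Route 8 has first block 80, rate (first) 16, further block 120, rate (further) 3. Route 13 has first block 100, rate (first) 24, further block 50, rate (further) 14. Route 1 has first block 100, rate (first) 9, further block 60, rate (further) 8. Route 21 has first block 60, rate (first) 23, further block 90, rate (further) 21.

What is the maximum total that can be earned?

5990

Order all 8 blocks by rate: Route 13/tier1 24 > Route 21/tier1 23 > Route 21/tier2 21 > Route 8/tier1 16 > Route 13/tier2 14 > Route 1/tier1 9 > Route 1/tier2 8 > Route 8/tier2 3.
Fill Route 13 tier1 block (100 at 24) — 170 left.
Route 21 tier1 at 23: fill all 60 — 110 left.
Route 21 tier2 at 21: fill all 90 — 20 left.
20 remain; put them into Route 8 tier1 at 16.
Total = 24×100 + 23×60 + 21×90 + 16×20 = 5990.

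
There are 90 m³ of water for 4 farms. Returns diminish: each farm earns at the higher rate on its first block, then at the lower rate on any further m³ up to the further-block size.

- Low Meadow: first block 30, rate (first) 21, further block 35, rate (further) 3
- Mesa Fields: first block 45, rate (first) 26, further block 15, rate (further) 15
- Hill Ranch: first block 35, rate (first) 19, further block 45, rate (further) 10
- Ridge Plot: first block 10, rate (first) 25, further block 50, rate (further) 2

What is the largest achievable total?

2145

Treat each block as its own option and order by rate: Mesa Fields/tier1 26 > Ridge Plot/tier1 25 > Low Meadow/tier1 21 > Hill Ranch/tier1 19 > Mesa Fields/tier2 15 > Hill Ranch/tier2 10 > Low Meadow/tier2 3 > Ridge Plot/tier2 2.
Mesa Fields/tier1 (26): +45 → 45 left.
Fill Ridge Plot tier1 block (10 at 25) → 35 left.
Low Meadow/tier1 (21): +30 → 5 left.
Hill Ranch/tier1: +5 of 35 at 19; pool empty.
Total = 26×45 + 25×10 + 21×30 + 19×5 = 2145.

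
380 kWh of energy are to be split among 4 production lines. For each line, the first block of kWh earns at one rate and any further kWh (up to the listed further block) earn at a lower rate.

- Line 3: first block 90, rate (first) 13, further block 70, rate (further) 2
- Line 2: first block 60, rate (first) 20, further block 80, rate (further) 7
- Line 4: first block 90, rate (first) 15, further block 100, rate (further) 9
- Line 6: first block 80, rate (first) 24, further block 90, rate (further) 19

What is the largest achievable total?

Rank every tier by rate: Line 6/T1 24 > Line 2/T1 20 > Line 6/T2 19 > Line 4/T1 15 > Line 3/T1 13 > Line 4/T2 9 > Line 2/T2 7 > Line 3/T2 2.
Line 6/T1 (24): +80 → 300 left.
Line 2 T1 at 20: fill all 60 → 240 left.
Fill Line 6 T2 block (90 at 19) → 150 left.
Fill Line 4 T1 block (90 at 15) → 60 left.
Line 3 T1 at 13: only 60 left, fill 60.
Total = 24×80 + 20×60 + 19×90 + 15×90 + 13×60 = 6960.

6960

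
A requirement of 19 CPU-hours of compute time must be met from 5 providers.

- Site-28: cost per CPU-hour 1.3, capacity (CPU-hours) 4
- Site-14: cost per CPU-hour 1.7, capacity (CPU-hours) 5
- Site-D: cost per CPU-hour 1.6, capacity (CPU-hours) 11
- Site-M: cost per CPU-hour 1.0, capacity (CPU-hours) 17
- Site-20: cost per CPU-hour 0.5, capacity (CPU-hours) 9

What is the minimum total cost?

14.5

Fill from the cheapest provider first.
Site-20 (0.5): use full 9 ; 10 CPU-hours to go.
Site-M (1.0): take the remaining 10 ; done.
Site-28, Site-D, Site-14: unused.
Cost = 9×0.5 + 10×1.0 = 14.5.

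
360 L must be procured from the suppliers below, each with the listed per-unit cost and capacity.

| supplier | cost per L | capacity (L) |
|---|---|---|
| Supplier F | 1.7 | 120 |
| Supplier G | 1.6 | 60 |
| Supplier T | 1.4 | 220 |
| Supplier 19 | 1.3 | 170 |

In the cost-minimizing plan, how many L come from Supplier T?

Fill from the cheapest supplier first.
Take 170 from Supplier 19 at 1.3 — need 190 more.
Supplier T at 1.4: take 190 of its 220 — requirement met.
Supplier G, Supplier F: unused.

190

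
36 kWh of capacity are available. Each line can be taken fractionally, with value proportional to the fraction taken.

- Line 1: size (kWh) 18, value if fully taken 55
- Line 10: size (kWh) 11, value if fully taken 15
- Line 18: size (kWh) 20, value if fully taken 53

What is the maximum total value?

Sort by value density: Line 1 55/18≈3.06, Line 18 53/20≈2.65, Line 10 15/11≈1.36.
Line 1: take in full, 18 kWh for value 55 — 18 left.
Only 18 kWh remain; take 18/20 of Line 18 for value 53×18/20 = 47.7.
Total value = 102.7.

102.7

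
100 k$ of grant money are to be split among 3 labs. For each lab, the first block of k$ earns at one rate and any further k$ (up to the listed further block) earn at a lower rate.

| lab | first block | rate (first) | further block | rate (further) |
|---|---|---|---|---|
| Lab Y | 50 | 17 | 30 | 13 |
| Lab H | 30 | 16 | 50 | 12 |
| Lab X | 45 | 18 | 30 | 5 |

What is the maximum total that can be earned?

1740

Order all 6 blocks by rate: Lab X/first 18 > Lab Y/first 17 > Lab H/first 16 > Lab Y/second 13 > Lab H/second 12 > Lab X/second 5.
Fill Lab X first block (45 at 18) ; 55 left.
Lab Y first at 17: fill all 50 ; 5 left.
Lab H first at 16: only 5 left, fill 5.
Total = 18×45 + 17×50 + 16×5 = 1740.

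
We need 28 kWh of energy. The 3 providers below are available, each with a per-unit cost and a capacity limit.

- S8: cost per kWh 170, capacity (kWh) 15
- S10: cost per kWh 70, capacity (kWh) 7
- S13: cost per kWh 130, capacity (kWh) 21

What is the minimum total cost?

Cheapest first:
S10 (70): use full 7 ; 21 kWh to go.
S13 (130): use full 21 ; 0 kWh to go.
S8: unused.
Cost = 7×70 + 21×130 = 3220.

3220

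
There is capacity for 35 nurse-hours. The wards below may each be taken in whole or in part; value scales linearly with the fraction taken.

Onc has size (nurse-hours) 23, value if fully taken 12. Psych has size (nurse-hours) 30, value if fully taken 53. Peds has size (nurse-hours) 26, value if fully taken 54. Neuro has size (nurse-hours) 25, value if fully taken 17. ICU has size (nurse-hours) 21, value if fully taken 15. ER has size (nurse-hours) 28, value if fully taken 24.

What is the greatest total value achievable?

69.9

Rank by value-to-size ratio: Peds 54/26≈2.08, Psych 53/30≈1.77, ER 24/28≈0.857, ICU 15/21≈0.714, Neuro 17/25≈0.68, Onc 12/23≈0.522.
Peds: take in full, 26 nurse-hours for value 54 — 9 left.
Fill the last 9 nurse-hours with part of Psych: 9/30 of it earns 15.9.
Total value = 69.9.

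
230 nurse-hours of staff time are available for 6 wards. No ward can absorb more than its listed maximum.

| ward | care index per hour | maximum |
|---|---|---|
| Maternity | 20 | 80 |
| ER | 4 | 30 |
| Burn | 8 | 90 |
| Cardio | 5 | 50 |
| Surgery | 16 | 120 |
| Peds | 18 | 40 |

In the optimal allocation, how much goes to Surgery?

110

Rank by care index per hour: Maternity 20 > Peds 18 > Surgery 16 > Burn 8 > Cardio 5 > ER 4.
Maternity takes 80 to reach its cap of 80 ; 150 left.
Peds: +40 to 40 (cap) ; 110 left.
Surgery: +110 (room for 120) → 110. Pool exhausted.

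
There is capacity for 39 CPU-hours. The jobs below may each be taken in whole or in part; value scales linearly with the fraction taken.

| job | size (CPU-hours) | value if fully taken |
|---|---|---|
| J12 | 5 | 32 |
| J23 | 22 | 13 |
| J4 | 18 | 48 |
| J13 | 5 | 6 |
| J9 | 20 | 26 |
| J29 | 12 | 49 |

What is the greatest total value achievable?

134.2

Rank by value-to-size ratio: J12 32/5≈6.4, J29 49/12≈4.08, J4 48/18≈2.67, J9 26/20≈1.3, J13 6/5≈1.2, J23 13/22≈0.591.
Take all of J12 (5 CPU-hours, value 32) — 34 CPU-hours left.
Take all of J29 (12 CPU-hours, value 49) — 22 CPU-hours left.
J4: take in full, 18 CPU-hours for value 48 — 4 left.
Fill the last 4 CPU-hours with part of J9: 4/20 of it earns 5.2.
Total value = 134.2.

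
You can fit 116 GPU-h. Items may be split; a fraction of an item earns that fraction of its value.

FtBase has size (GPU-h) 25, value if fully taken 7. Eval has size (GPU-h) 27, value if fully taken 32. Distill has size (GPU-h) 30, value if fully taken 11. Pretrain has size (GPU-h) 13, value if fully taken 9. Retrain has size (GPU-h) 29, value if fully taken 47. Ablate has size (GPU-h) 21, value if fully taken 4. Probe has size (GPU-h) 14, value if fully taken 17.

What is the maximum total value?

Best value per unit of size first: Retrain 47/29≈1.62, Probe 17/14≈1.21, Eval 32/27≈1.19, Pretrain 9/13≈0.692, Distill 11/30≈0.367, FtBase 7/25≈0.28, Ablate 4/21≈0.19.
Take all of Retrain (29 GPU-h, value 47) ; 87 GPU-h left.
All 14 GPU-h of Probe fit (value 17) ; 73 remain.
Take all of Eval (27 GPU-h, value 32) ; 46 GPU-h left.
Pretrain: take in full, 13 GPU-h for value 9 ; 33 left.
All 30 GPU-h of Distill fit (value 11) ; 3 remain.
Only 3 GPU-h remain; take 3/25 of FtBase for value 7×3/25 = 0.84.
Total value = 116.84.

116.84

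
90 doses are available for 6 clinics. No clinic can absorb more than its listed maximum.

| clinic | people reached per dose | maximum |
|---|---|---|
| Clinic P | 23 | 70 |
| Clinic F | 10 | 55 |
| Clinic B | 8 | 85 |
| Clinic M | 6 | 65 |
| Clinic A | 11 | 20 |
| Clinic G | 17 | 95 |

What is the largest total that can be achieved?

Highest people reached per dose first: Clinic P 23 > Clinic G 17 > Clinic A 11 > Clinic F 10 > Clinic B 8 > Clinic M 6.
Clinic P takes 70 to reach its cap of 70 → 20 left.
Only 20 left; Clinic G takes them to reach 20.
Total = 23×70 + 17×20 = 1950.

1950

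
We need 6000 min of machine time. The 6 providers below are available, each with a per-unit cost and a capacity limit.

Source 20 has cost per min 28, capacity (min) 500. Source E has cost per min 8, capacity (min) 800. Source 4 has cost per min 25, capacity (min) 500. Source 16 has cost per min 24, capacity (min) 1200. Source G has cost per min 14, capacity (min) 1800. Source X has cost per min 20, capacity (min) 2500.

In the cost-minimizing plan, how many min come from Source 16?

Use providers in increasing cost order.
Take 800 from Source E at 8 → need 5200 more.
Take 1800 from Source G at 14 → need 3400 more.
Source X at 20: take all 2500 min → 900 still needed.
Take 900 from Source 16 at 24 to finish.
Source 4, Source 20: unused.

900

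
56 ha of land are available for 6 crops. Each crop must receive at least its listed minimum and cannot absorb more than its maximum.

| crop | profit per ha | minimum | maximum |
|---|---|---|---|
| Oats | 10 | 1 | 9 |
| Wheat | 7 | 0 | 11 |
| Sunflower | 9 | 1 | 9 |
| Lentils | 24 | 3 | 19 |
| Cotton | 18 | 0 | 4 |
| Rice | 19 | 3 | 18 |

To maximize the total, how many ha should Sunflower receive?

6

Meeting every minimum uses 1+0+1+3+0+3 = 8 ha, leaving 48.
Highest profit per ha first: Lentils 24 > Rice 19 > Cotton 18 > Oats 10 > Sunflower 9 > Wheat 7.
Give Lentils 16 more to hit its cap of 19 → 32 left.
Rice: +15 to 18 (cap) → 17 left.
Cotton: +4 to 4 (cap) → 13 left.
Give Oats 8 more to hit its cap of 9 → 5 left.
Sunflower: +5 (room for 8) → 6. Pool exhausted.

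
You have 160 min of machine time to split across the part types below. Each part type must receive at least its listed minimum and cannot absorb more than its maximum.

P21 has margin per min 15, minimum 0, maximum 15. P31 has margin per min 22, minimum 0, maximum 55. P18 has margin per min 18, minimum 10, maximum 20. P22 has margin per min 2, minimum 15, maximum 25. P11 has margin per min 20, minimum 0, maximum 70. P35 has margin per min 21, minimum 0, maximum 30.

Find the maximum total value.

3050

Meeting every minimum uses 0+0+10+15+0+0 = 25 min, leaving 135.
Rank by margin per min: P31 22 > P35 21 > P11 20 > P18 18 > P21 15 > P22 2.
Give P31 55 more to hit its cap of 55 — 80 left.
P35: +30 to 30 (cap) — 50 left.
P11 has room for 70 more but only 50 remain, so it gets 50.
Total = 22×55 + 18×10 + 2×15 + 20×50 + 21×30 = 3050.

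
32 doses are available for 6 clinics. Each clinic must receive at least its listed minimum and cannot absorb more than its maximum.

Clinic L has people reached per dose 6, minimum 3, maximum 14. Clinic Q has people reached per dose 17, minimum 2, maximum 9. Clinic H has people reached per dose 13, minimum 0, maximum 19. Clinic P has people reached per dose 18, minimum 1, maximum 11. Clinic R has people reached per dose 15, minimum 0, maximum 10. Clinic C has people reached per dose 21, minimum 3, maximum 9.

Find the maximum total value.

558

Meeting every minimum uses 3+2+0+1+0+3 = 9 doses, leaving 23.
Order the clinics by people reached per dose: Clinic C 21 > Clinic P 18 > Clinic Q 17 > Clinic R 15 > Clinic H 13 > Clinic L 6.
Give Clinic C 6 more to hit its cap of 9 → 17 left.
Give Clinic P 10 more to hit its cap of 11 → 7 left.
Clinic Q takes 7 more to reach its cap of 9 → 0 left.
Total = 6×3 + 17×9 + 18×11 + 21×9 = 558.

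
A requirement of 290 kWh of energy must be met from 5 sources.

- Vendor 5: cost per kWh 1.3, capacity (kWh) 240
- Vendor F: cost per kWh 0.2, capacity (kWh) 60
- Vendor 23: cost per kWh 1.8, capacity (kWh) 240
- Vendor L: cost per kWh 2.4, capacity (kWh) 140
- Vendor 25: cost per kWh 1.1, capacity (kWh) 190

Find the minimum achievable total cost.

Fill from the cheapest source first.
Take 60 from Vendor F at 0.2 ; need 230 more.
Take 190 from Vendor 25 at 1.1 ; need 40 more.
Vendor 5 (1.3): take the remaining 40 ; done.
Vendor 23, Vendor L: unused.
Cost = 60×0.2 + 190×1.1 + 40×1.3 = 273.

273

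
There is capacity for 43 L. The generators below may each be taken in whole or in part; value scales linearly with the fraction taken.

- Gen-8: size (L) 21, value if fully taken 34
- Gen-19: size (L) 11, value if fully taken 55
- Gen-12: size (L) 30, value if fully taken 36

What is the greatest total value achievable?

102.2

Rank by value-to-size ratio: Gen-19 55/11≈5, Gen-8 34/21≈1.62, Gen-12 36/30≈1.2.
Take all of Gen-19 (11 L, value 55) — 32 L left.
Gen-8: take in full, 21 L for value 34 — 11 left.
11 L left: a 11/30 share of Gen-12 gives 36×11/30 = 13.2.
Total value = 102.2.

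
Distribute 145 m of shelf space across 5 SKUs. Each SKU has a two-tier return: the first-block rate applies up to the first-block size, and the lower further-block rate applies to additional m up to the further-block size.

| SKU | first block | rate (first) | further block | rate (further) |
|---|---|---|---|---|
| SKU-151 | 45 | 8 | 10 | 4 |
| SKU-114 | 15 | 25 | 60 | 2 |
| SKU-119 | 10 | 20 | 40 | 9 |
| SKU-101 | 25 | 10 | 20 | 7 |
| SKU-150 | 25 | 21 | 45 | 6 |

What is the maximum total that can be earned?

Rank every tier by rate: SKU-114/tier1 25 > SKU-150/tier1 21 > SKU-119/tier1 20 > SKU-101/tier1 10 > SKU-119/tier2 9 > SKU-151/tier1 8 > SKU-101/tier2 7 > SKU-150/tier2 6 > SKU-151/tier2 4 > SKU-114/tier2 2.
SKU-114 tier1 at 25: fill all 15 — 130 left.
SKU-150/tier1 (21): +25 — 105 left.
SKU-119 tier1 at 20: fill all 10 — 95 left.
SKU-101 tier1 at 10: fill all 25 — 70 left.
SKU-119 tier2 at 9: fill all 40 — 30 left.
SKU-151 tier1 at 8: only 30 left, fill 30.
Total = 25×15 + 21×25 + 20×10 + 10×25 + 9×40 + 8×30 = 1950.

1950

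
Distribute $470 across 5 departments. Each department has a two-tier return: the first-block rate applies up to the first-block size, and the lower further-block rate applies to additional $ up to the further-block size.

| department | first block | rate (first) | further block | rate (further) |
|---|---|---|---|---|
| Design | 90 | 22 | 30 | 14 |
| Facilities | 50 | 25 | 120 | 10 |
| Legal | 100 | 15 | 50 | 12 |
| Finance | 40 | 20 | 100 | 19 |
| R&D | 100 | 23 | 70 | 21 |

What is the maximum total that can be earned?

Rank every tier by rate: Facilities/first 25 > R&D/first 23 > Design/first 22 > R&D/second 21 > Finance/first 20 > Finance/second 19 > Legal/first 15 > Design/second 14 > Legal/second 12 > Facilities/second 10.
Facilities/first (25): +50 — 420 left.
Fill R&D first block (100 at 23) — 320 left.
Design first at 22: fill all 90 — 230 left.
R&D/second (21): +70 — 160 left.
Fill Finance first block (40 at 20) — 120 left.
Finance/second (19): +100 — 20 left.
20 remain; put them into Legal first at 15.
Total = 25×50 + 23×100 + 22×90 + 21×70 + 20×40 + 19×100 + 15×20 = 10000.

10000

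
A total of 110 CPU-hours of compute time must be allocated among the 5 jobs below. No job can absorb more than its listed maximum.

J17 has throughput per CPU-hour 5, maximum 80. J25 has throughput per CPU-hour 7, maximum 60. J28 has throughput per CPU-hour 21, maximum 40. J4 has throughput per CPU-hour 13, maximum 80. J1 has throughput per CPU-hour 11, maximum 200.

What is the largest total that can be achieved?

Rank by throughput per CPU-hour: J28 21 > J4 13 > J1 11 > J25 7 > J17 5.
Give J28 40 to hit its cap of 40 ; 70 left.
J4 has room for 80 but only 70 remain, so it gets 70.
Total = 21×40 + 13×70 = 1750.

1750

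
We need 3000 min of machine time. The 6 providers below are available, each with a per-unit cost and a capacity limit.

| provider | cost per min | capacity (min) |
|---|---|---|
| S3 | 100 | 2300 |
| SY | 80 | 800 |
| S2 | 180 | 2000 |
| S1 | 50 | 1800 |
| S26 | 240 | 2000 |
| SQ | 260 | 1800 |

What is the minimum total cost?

Fill from the cheapest provider first.
Take 1800 from S1 at 50 ; need 1200 more.
SY at 80: take all 800 min ; 400 still needed.
S3 at 100: take 400 of its 2300 ; requirement met.
S2, S26, SQ: unused.
Cost = 1800×50 + 800×80 + 400×100 = 194000.

194000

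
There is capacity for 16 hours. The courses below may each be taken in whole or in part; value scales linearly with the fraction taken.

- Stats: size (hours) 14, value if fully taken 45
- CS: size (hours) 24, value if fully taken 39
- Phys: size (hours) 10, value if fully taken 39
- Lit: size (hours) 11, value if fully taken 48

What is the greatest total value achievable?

67.5

Best value per unit of size first: Lit 48/11≈4.36, Phys 39/10≈3.9, Stats 45/14≈3.21, CS 39/24≈1.62.
All 11 hours of Lit fit (value 48) ; 5 remain.
5 hours left: a 5/10 share of Phys gives 39×5/10 = 19.5.
Total value = 67.5.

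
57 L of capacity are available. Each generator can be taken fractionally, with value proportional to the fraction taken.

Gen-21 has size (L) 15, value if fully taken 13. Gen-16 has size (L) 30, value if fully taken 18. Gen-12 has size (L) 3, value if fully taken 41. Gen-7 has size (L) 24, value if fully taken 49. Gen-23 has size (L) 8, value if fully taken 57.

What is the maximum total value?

Rank by value-to-size ratio: Gen-12 41/3≈13.7, Gen-23 57/8≈7.12, Gen-7 49/24≈2.04, Gen-21 13/15≈0.867, Gen-16 18/30≈0.6.
All 3 L of Gen-12 fit (value 41) ; 54 remain.
Gen-23: take in full, 8 L for value 57 ; 46 left.
All 24 L of Gen-7 fit (value 49) ; 22 remain.
Take all of Gen-21 (15 L, value 13) ; 7 L left.
Fill the last 7 L with part of Gen-16: 7/30 of it earns 4.2.
Total value = 164.2.

164.2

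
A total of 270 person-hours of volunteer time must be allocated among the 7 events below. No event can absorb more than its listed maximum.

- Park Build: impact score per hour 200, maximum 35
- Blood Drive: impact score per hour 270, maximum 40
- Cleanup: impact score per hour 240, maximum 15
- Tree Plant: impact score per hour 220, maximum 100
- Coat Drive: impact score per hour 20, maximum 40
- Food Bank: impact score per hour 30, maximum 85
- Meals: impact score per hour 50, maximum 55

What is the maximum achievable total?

46900

Rank by impact score per hour: Blood Drive 270 > Cleanup 240 > Tree Plant 220 > Park Build 200 > Meals 50 > Food Bank 30 > Coat Drive 20.
Give Blood Drive 40 to hit its cap of 40 — 230 left.
Give Cleanup 15 to hit its cap of 15 — 215 left.
Tree Plant takes 100 to reach its cap of 100 — 115 left.
Park Build: +35 to 35 (cap) — 80 left.
Give Meals 55 to hit its cap of 55 — 25 left.
Food Bank has room for 85 but only 25 remain, so it gets 25.
Total = 200×35 + 270×40 + 240×15 + 220×100 + 30×25 + 50×55 = 46900.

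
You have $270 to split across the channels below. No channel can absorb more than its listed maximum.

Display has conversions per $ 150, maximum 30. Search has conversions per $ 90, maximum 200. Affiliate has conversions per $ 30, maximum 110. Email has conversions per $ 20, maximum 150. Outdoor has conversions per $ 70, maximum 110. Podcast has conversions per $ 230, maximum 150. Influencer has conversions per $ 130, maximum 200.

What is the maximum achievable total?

Highest conversions per $ first: Podcast 230 > Display 150 > Influencer 130 > Search 90 > Outdoor 70 > Affiliate 30 > Email 20.
Podcast takes 150 to reach its cap of 150 — 120 left.
Give Display 30 to hit its cap of 30 — 90 left.
Only 90 left; Influencer takes them to reach 90.
Total = 150×30 + 230×150 + 130×90 = 50700.

50700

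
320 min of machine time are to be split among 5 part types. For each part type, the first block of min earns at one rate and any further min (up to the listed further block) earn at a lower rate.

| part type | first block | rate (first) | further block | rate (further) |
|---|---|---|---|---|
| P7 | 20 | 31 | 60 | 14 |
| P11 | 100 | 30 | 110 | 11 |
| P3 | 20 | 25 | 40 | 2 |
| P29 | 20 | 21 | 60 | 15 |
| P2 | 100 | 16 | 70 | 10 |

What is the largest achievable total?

7040

Rank every tier by rate: P7/first 31 > P11/first 30 > P3/first 25 > P29/first 21 > P2/first 16 > P29/second 15 > P7/second 14 > P11/second 11 > P2/second 10 > P3/second 2.
P7 first at 31: fill all 20 → 300 left.
P11 first at 30: fill all 100 → 200 left.
Fill P3 first block (20 at 25) → 180 left.
Fill P29 first block (20 at 21) → 160 left.
P2/first (16): +100 → 60 left.
P29 second at 15: fill all 60 → 0 left.
Total = 31×20 + 30×100 + 25×20 + 21×20 + 16×100 + 15×60 = 7040.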